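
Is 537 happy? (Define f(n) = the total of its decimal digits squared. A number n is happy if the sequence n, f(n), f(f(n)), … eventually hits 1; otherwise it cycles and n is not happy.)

not happy

537 → 5² + 3² + 7² = 83
83 → 8² + 3² = 73
73 → 7² + 3² = 58
58 → 5² + 8² = 89
89 → 8² + 9² = 145
145 → 1² + 4² + 5² = 42
42 → 4² + 2² = 20
20 → 2² + 0² = 4
4 → 4² = 16
16 → 1² + 6² = 37
37 → 3² + 7² = 58  — 58 already seen; the sequence cycles without reaching 1.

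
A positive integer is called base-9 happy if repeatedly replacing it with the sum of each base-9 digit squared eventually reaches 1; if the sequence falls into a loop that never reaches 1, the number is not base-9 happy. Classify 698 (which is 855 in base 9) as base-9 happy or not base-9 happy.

698 = (8,5,5)_9 → 8² + 5² + 5² = 114
114 = (1,3,6)_9 → 1² + 3² + 6² = 46
46 = (5,1)_9 → 5² + 1² = 26
26 = (2,8)_9 → 2² + 8² = 68
68 = (7,5)_9 → 7² + 5² = 74
74 = (8,2)_9 → 8² + 2² = 68  — 68 already seen; the sequence cycles without reaching 1.

not base-9 happy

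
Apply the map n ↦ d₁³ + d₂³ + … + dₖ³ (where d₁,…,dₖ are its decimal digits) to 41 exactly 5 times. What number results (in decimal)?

713

41 → 4³ + 1³ = 65
65 → 6³ + 5³ = 341
341 → 3³ + 4³ + 1³ = 92
92 → 9³ + 2³ = 737
737 → 7³ + 3³ + 7³ = 713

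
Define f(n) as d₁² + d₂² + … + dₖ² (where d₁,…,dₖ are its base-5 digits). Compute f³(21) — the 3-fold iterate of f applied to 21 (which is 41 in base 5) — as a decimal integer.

21 = (4,1)_5 → 17
17 = (3,2)_5 → 13
13 = (2,3)_5 → 13

13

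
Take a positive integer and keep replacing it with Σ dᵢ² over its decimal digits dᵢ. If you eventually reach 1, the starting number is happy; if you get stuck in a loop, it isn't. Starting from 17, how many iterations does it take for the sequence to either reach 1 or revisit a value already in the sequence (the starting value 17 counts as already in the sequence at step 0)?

13

17 → 1² + 7² = 50
50 → 5² + 0² = 25
25 → 2² + 5² = 29
29 → 2² + 9² = 85
85 → 8² + 5² = 89
89 → 8² + 9² = 145
145 → 1² + 4² + 5² = 42
42 → 4² + 2² = 20
20 → 2² + 0² = 4
4 → 4² = 16
16 → 1² + 6² = 37
37 → 3² + 7² = 58
58 → 5² + 8² = 89  — 89 repeats.
That took 13 steps.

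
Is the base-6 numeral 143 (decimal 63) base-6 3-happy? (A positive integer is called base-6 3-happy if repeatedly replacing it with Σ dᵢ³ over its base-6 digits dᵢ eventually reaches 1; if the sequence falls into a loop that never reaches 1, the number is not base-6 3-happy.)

base-6 3-happy

63 = (1,4,3)_6 → 1³ + 4³ + 3³ = 1 + 64 + 27 = 92
92 = (2,3,2)_6 → 2³ + 3³ + 2³ = 8 + 27 + 8 = 43
43 = (1,1,1)_6 → 1³ + 1³ + 1³ = 1 + 1 + 1 = 3
3 = (3)_6 → 3³ = 27
27 = (4,3)_6 → 4³ + 3³ = 64 + 27 = 91
91 = (2,3,1)_6 → 2³ + 3³ + 1³ = 8 + 27 + 1 = 36
36 = (1,0,0)_6 → 1³ + 0³ + 0³ = 1 + 0 + 0 = 1  — reached 1.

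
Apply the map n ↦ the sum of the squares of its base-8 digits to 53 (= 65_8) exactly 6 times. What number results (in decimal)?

53 = (6,5)_8 → 6² + 5² = 61
61 = (7,5)_8 → 7² + 5² = 74
74 = (1,1,2)_8 → 1² + 1² + 2² = 6
6 = (6)_8 → 6² = 36
36 = (4,4)_8 → 4² + 4² = 32
32 = (4,0)_8 → 4² + 0² = 16

16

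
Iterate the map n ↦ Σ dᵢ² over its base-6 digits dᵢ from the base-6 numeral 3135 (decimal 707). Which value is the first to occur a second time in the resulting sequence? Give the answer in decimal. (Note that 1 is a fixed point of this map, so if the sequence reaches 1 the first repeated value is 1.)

707 = (3,1,3,5)_6 → 3² + 1² + 3² + 5² = 9 + 1 + 9 + 25 = 44
44 = (1,1,2)_6 → 1² + 1² + 2² = 1 + 1 + 4 = 6
6 = (1,0)_6 → 1² + 0² = 1 + 0 = 1  — reached the fixed point 1.
1 → 1, so 1 is the first repeated value.

1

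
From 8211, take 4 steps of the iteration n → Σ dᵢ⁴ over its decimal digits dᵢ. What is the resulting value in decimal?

8208

8211 → 8⁴ + 2⁴ + 1⁴ + 1⁴ = 4096 + 16 + 1 + 1 = 4114
4114 → 4⁴ + 1⁴ + 1⁴ + 4⁴ = 256 + 1 + 1 + 256 = 514
514 → 5⁴ + 1⁴ + 4⁴ = 625 + 1 + 256 = 882
882 → 8⁴ + 8⁴ + 2⁴ = 4096 + 4096 + 16 = 8208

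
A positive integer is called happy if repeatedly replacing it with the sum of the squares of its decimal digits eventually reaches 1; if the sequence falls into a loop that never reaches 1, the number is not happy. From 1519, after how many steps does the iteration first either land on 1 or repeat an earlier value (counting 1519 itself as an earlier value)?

1519 → 1² + 5² + 1² + 9² = 108
108 → 1² + 0² + 8² = 65
65 → 6² + 5² = 61
61 → 6² + 1² = 37
37 → 3² + 7² = 58
58 → 5² + 8² = 89
89 → 8² + 9² = 145
145 → 1² + 4² + 5² = 42
42 → 4² + 2² = 20
20 → 2² + 0² = 4
4 → 4² = 16
16 → 1² + 6² = 37  — 37 repeats.
That took 12 steps.

12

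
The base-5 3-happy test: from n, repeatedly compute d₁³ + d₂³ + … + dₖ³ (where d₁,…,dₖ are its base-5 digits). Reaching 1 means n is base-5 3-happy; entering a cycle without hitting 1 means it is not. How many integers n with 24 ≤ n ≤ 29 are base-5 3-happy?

1

24: 24 → 128 → 28 → 28  (repeats 28)
25: 25 → 1  (reaches 1)
26: 26 → 2 → 8 → 28 → 28  (repeats 28)
27: 27 → 9 → 65 → 35 → 9  (repeats 9)
28: 28 → 28  (repeats 28)
29: 29 → 65 → 35 → 9 → 65  (repeats 65)
base-5 3-happy: 25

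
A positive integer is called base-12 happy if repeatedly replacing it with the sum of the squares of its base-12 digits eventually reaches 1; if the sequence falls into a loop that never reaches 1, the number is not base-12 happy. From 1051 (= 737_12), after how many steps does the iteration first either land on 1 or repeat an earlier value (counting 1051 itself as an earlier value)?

5

1051 = (7,3,7)_12 → 7² + 3² + 7² = 49 + 9 + 49 = 107
107 = (8,11)_12 → 8² + 11² = 64 + 121 = 185
185 = (1,3,5)_12 → 1² + 3² + 5² = 1 + 9 + 25 = 35
35 = (2,11)_12 → 2² + 11² = 4 + 121 = 125
125 = (10,5)_12 → 10² + 5² = 100 + 25 = 125  — 125 repeats.
That took 5 steps.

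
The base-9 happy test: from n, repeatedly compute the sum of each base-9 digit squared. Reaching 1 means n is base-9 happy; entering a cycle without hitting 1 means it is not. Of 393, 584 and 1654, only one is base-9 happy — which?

393: 393 → 101 → 9 → 1  — reaches 1 (base-9 happy)
584: 584 → 114 → 46 → 26 → 68 → 74 → 68  — repeats 68 (not base-9 happy)
1654: 1654 → 66 → 58 → 52 → 74 → 68 → 74  — repeats 74 (not base-9 happy)

393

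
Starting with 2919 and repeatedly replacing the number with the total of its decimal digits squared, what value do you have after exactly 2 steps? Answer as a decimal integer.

2919 → 2² + 9² + 1² + 9² = 167
167 → 1² + 6² + 7² = 86

86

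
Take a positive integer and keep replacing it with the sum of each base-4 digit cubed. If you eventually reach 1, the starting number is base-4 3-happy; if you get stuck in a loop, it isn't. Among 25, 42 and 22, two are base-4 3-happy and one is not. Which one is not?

25: 25 → 10 → 16 → 1  — reaches 1 (base-4 3-happy)
42: 42 → 24 → 9 → 9  — repeats 9 (not base-4 3-happy)
22: 22 → 10 → 16 → 1  — reaches 1 (base-4 3-happy)

42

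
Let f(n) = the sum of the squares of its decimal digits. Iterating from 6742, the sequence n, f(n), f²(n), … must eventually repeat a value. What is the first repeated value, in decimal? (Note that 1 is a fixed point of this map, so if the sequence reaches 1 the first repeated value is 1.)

6742 → 6² + 7² + 4² + 2² = 105
105 → 1² + 0² + 5² = 26
26 → 2² + 6² = 40
40 → 4² + 0² = 16
16 → 1² + 6² = 37
37 → 3² + 7² = 58
58 → 5² + 8² = 89
89 → 8² + 9² = 145
145 → 1² + 4² + 5² = 42
42 → 4² + 2² = 20
20 → 2² + 0² = 4
4 → 4² = 16  — 16 already appeared earlier.

16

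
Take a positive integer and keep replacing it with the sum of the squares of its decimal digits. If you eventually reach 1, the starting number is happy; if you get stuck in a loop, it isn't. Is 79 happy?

79 → 7² + 9² = 49 + 81 = 130
130 → 1² + 3² + 0² = 1 + 9 + 0 = 10
10 → 1² + 0² = 1 + 0 = 1  — reached 1.

happy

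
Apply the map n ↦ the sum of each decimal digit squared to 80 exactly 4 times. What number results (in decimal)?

85

80 → 64
64 → 52
52 → 29
29 → 85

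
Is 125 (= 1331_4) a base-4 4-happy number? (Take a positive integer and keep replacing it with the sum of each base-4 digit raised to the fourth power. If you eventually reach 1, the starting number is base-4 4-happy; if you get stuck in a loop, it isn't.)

base-4 4-happy

125 = (1,3,3,1)_4 → 1⁴ + 3⁴ + 3⁴ + 1⁴ = 164
164 = (2,2,1,0)_4 → 2⁴ + 2⁴ + 1⁴ + 0⁴ = 33
33 = (2,0,1)_4 → 2⁴ + 0⁴ + 1⁴ = 17
17 = (1,0,1)_4 → 1⁴ + 0⁴ + 1⁴ = 2
2 = (2)_4 → 2⁴ = 16
16 = (1,0,0)_4 → 1⁴ + 0⁴ + 0⁴ = 1  — reached 1.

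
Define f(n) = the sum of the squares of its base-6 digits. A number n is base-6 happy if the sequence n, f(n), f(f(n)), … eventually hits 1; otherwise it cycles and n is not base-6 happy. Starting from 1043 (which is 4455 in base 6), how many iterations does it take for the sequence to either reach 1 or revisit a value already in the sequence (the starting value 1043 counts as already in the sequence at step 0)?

14

1043 = (4,4,5,5)_6 → 4² + 4² + 5² + 5² = 16 + 16 + 25 + 25 = 82
82 = (2,1,4)_6 → 2² + 1² + 4² = 4 + 1 + 16 = 21
21 = (3,3)_6 → 3² + 3² = 9 + 9 = 18
18 = (3,0)_6 → 3² + 0² = 9 + 0 = 9
9 = (1,3)_6 → 1² + 3² = 1 + 9 = 10
10 = (1,4)_6 → 1² + 4² = 1 + 16 = 17
17 = (2,5)_6 → 2² + 5² = 4 + 25 = 29
29 = (4,5)_6 → 4² + 5² = 16 + 25 = 41
41 = (1,0,5)_6 → 1² + 0² + 5² = 1 + 0 + 25 = 26
26 = (4,2)_6 → 4² + 2² = 16 + 4 = 20
20 = (3,2)_6 → 3² + 2² = 9 + 4 = 13
13 = (2,1)_6 → 2² + 1² = 4 + 1 = 5
5 = (5)_6 → 5² = 25
25 = (4,1)_6 → 4² + 1² = 16 + 1 = 17  — 17 repeats.
That took 14 steps.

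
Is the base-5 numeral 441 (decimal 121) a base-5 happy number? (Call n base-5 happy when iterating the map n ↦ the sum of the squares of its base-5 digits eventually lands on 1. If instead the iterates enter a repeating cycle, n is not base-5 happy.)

121 = (4,4,1)_5 → 4² + 4² + 1² = 33
33 = (1,1,3)_5 → 1² + 1² + 3² = 11
11 = (2,1)_5 → 2² + 1² = 5
5 = (1,0)_5 → 1² + 0² = 1  — reached 1.

base-5 happy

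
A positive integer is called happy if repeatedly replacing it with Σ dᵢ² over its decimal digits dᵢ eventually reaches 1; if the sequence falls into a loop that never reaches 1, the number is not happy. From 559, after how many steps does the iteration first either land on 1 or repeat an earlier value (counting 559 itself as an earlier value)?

559 → 131
131 → 11
11 → 2
2 → 4
4 → 16
16 → 37
37 → 58
58 → 89
89 → 145
145 → 42
42 → 20
20 → 4  — 4 repeats.
That took 12 steps.

12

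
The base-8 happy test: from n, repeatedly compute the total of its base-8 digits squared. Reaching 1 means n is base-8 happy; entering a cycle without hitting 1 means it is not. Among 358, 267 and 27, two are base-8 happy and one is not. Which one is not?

267

358: 358 → 77 → 27 → 18 → 8 → 1  — reaches 1 (base-8 happy)
267: 267 → 26 → 13 → 26  — repeats 26 (not base-8 happy)
27: 27 → 18 → 8 → 1  — reaches 1 (base-8 happy)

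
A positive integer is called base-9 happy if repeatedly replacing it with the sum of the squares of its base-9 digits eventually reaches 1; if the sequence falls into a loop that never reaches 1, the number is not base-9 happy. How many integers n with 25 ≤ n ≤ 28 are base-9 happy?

1

25: 25 → 53 → 89 → 65 → 53  — not base-9 happy
26: 26 → 68 → 74 → 68  — not base-9 happy
27: 27 → 9 → 1  — base-9 happy
28: 28 → 10 → 2 → 4 → 16 → 50 → 50  — not base-9 happy
base-9 happy: 27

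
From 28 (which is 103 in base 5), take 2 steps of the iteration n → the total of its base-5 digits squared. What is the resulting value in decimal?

4

28 = (1,0,3)_5 → 1² + 0² + 3² = 10
10 = (2,0)_5 → 2² + 0² = 4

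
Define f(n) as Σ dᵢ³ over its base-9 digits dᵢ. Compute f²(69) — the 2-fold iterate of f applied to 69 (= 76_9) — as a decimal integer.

69 = (7,6)_9 → 559
559 = (6,8,1)_9 → 729

729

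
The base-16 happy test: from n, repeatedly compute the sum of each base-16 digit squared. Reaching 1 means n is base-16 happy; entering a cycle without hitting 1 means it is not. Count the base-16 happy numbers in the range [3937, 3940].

1

3937: 3937 → 262 → 37 → 29 → 170 → 200 → 208 → 169 → 181 → 146 → 85 → 50 → 13 → 169  — not base-16 happy
3938: 3938 → 265 → 82 → 29 → 170 → 200 → 208 → 169 → 181 → 146 → 85 → 50 → 13 → 169  — not base-16 happy
3939: 3939 → 270 → 197 → 169 → 181 → 146 → 85 → 50 → 13 → 169  — not base-16 happy
3940: 3940 → 277 → 27 → 122 → 149 → 106 → 136 → 128 → 64 → 16 → 1  — base-16 happy
base-16 happy: 3940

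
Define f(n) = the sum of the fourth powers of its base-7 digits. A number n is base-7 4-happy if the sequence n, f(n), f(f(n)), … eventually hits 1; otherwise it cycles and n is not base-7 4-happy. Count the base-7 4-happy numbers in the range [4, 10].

4: 4 → 256 → 882 → 272 → 2002 → 2546 → 1938 → 2258 → 1808 → 1938  (repeats 1938)
5: 5 → 625 → 1267 → 1633 → 913 → 609 → 707 → 97 → 2593 → 1459 → 963 → 1153 → 803 → 673 → 1923 → 1507 → 913  (repeats 913)
6: 6 → 1296 → 788 → 288 → 1922 → 1138 → 354 → 258 → 1922  (repeats 1922)
7: 7 → 1  (reaches 1)
8: 8 → 2 → 16 → 32 → 512 → 164 → 178 → 418 → 708 → 98 → 16  (repeats 16)
9: 9 → 17 → 97 → 2593 → 1459 → 963 → 1153 → 803 → 673 → 1923 → 1507 → 913 → 609 → 707 → 97  (repeats 97)
10: 10 → 82 → 882 → 272 → 2002 → 2546 → 1938 → 2258 → 1808 → 1938  (repeats 1938)
base-7 4-happy: 7

1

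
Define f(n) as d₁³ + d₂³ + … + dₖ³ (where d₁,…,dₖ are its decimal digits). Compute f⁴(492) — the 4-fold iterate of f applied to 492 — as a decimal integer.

492 → 4³ + 9³ + 2³ = 801
801 → 8³ + 0³ + 1³ = 513
513 → 5³ + 1³ + 3³ = 153
153 → 1³ + 5³ + 3³ = 153

153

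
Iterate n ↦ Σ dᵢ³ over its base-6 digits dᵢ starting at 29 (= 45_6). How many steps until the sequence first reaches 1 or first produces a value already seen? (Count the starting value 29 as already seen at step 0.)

29 = (4,5)_6 → 189
189 = (5,1,3)_6 → 153
153 = (4,1,3)_6 → 92
92 = (2,3,2)_6 → 43
43 = (1,1,1)_6 → 3
3 = (3)_6 → 27
27 = (4,3)_6 → 91
91 = (2,3,1)_6 → 36
36 = (1,0,0)_6 → 1  — reached 1.
That took 9 steps.

9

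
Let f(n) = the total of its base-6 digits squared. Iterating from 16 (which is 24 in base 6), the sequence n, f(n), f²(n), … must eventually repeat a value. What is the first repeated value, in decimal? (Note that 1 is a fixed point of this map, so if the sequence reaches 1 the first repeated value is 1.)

16 = (2,4)_6 → 2² + 4² = 20
20 = (3,2)_6 → 3² + 2² = 13
13 = (2,1)_6 → 2² + 1² = 5
5 = (5)_6 → 5² = 25
25 = (4,1)_6 → 4² + 1² = 17
17 = (2,5)_6 → 2² + 5² = 29
29 = (4,5)_6 → 4² + 5² = 41
41 = (1,0,5)_6 → 1² + 0² + 5² = 26
26 = (4,2)_6 → 4² + 2² = 20  — 20 already appeared earlier.

20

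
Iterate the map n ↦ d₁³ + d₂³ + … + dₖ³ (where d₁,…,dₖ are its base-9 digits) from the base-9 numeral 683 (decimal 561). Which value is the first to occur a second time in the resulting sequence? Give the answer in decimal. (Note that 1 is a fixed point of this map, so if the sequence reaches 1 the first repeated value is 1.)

755

561 = (6,8,3)_9 → 6³ + 8³ + 3³ = 216 + 512 + 27 = 755
755 = (1,0,2,8)_9 → 1³ + 0³ + 2³ + 8³ = 1 + 0 + 8 + 512 = 521
521 = (6,3,8)_9 → 6³ + 3³ + 8³ = 216 + 27 + 512 = 755  — 755 already appeared earlier.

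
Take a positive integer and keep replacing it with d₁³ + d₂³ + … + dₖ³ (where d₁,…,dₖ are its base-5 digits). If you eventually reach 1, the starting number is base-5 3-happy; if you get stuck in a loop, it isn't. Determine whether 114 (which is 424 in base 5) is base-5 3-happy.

114 = (4,2,4)_5 → 4³ + 2³ + 4³ = 64 + 8 + 64 = 136
136 = (1,0,2,1)_5 → 1³ + 0³ + 2³ + 1³ = 1 + 0 + 8 + 1 = 10
10 = (2,0)_5 → 2³ + 0³ = 8 + 0 = 8
8 = (1,3)_5 → 1³ + 3³ = 1 + 27 = 28
28 = (1,0,3)_5 → 1³ + 0³ + 3³ = 1 + 0 + 27 = 28  — 28 already seen; the sequence cycles without reaching 1.

not base-5 3-happy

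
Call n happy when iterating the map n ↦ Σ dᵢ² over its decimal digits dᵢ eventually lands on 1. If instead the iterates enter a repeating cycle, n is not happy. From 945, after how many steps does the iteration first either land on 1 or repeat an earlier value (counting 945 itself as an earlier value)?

14

945 → 9² + 4² + 5² = 81 + 16 + 25 = 122
122 → 1² + 2² + 2² = 1 + 4 + 4 = 9
9 → 9² = 81
81 → 8² + 1² = 64 + 1 = 65
65 → 6² + 5² = 36 + 25 = 61
61 → 6² + 1² = 36 + 1 = 37
37 → 3² + 7² = 9 + 49 = 58
58 → 5² + 8² = 25 + 64 = 89
89 → 8² + 9² = 64 + 81 = 145
145 → 1² + 4² + 5² = 1 + 16 + 25 = 42
42 → 4² + 2² = 16 + 4 = 20
20 → 2² + 0² = 4 + 0 = 4
4 → 4² = 16
16 → 1² + 6² = 1 + 36 = 37  — 37 repeats.
That took 14 steps.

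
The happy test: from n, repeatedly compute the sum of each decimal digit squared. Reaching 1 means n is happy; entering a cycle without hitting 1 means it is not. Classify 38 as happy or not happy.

not happy

38 → 73
73 → 58
58 → 89
89 → 145
145 → 42
42 → 20
20 → 4
4 → 16
16 → 37
37 → 58  — 58 already seen; the sequence cycles without reaching 1.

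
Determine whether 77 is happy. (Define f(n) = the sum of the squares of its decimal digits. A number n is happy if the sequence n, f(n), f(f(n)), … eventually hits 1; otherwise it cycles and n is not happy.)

not happy

77 → 7² + 7² = 49 + 49 = 98
98 → 9² + 8² = 81 + 64 = 145
145 → 1² + 4² + 5² = 1 + 16 + 25 = 42
42 → 4² + 2² = 16 + 4 = 20
20 → 2² + 0² = 4 + 0 = 4
4 → 4² = 16
16 → 1² + 6² = 1 + 36 = 37
37 → 3² + 7² = 9 + 49 = 58
58 → 5² + 8² = 25 + 64 = 89
89 → 8² + 9² = 64 + 81 = 145  — 145 already seen; the sequence cycles without reaching 1.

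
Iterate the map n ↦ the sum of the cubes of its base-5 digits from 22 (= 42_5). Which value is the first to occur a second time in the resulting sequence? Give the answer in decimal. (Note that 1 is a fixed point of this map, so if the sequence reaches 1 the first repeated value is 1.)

22 = (4,2)_5 → 72
72 = (2,4,2)_5 → 80
80 = (3,1,0)_5 → 28
28 = (1,0,3)_5 → 28  — 28 already appeared earlier.

28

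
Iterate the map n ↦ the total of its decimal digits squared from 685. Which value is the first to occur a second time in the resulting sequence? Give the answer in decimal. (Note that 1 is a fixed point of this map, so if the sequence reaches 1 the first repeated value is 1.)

685 → 125
125 → 30
30 → 9
9 → 81
81 → 65
65 → 61
61 → 37
37 → 58
58 → 89
89 → 145
145 → 42
42 → 20
20 → 4
4 → 16
16 → 37  — 37 already appeared earlier.

37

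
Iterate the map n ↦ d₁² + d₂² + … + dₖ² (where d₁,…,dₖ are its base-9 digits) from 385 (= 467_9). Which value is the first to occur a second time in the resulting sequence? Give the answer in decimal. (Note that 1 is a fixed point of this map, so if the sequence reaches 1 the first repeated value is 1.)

385 = (4,6,7)_9 → 4² + 6² + 7² = 101
101 = (1,2,2)_9 → 1² + 2² + 2² = 9
9 = (1,0)_9 → 1² + 0² = 1  — reached the fixed point 1.
1 → 1, so 1 is the first repeated value.

1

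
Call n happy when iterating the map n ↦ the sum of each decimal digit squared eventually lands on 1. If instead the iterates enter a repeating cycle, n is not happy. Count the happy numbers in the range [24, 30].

1

24: 24 → 20 → 4 → 16 → 37 → 58 → 89 → 145 → 42 → 20  — not happy
25: 25 → 29 → 85 → 89 → 145 → 42 → 20 → 4 → 16 → 37 → 58 → 89  — not happy
26: 26 → 40 → 16 → 37 → 58 → 89 → 145 → 42 → 20 → 4 → 16  — not happy
27: 27 → 53 → 34 → 25 → 29 → 85 → 89 → 145 → 42 → 20 → 4 → 16 → 37 → 58 → 89  — not happy
28: 28 → 68 → 100 → 1  — happy
29: 29 → 85 → 89 → 145 → 42 → 20 → 4 → 16 → 37 → 58 → 89  — not happy
30: 30 → 9 → 81 → 65 → 61 → 37 → 58 → 89 → 145 → 42 → 20 → 4 → 16 → 37  — not happy
happy: 28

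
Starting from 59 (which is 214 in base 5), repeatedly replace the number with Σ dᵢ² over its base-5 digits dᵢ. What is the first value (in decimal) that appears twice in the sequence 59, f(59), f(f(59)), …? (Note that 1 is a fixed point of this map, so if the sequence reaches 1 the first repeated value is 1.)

13

59 = (2,1,4)_5 → 2² + 1² + 4² = 4 + 1 + 16 = 21
21 = (4,1)_5 → 4² + 1² = 16 + 1 = 17
17 = (3,2)_5 → 3² + 2² = 9 + 4 = 13
13 = (2,3)_5 → 2² + 3² = 4 + 9 = 13  — 13 already appeared earlier.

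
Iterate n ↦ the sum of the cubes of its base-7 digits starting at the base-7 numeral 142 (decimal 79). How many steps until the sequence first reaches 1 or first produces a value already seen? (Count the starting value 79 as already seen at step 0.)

79 = (1,4,2)_7 → 1³ + 4³ + 2³ = 1 + 64 + 8 = 73
73 = (1,3,3)_7 → 1³ + 3³ + 3³ = 1 + 27 + 27 = 55
55 = (1,0,6)_7 → 1³ + 0³ + 6³ = 1 + 0 + 216 = 217
217 = (4,3,0)_7 → 4³ + 3³ + 0³ = 64 + 27 + 0 = 91
91 = (1,6,0)_7 → 1³ + 6³ + 0³ = 1 + 216 + 0 = 217  — 217 repeats.
That took 5 steps.

5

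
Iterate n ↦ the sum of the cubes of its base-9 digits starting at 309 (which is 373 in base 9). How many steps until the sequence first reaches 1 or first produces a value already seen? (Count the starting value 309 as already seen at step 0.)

6

309 = (3,7,3)_9 → 3³ + 7³ + 3³ = 27 + 343 + 27 = 397
397 = (4,8,1)_9 → 4³ + 8³ + 1³ = 64 + 512 + 1 = 577
577 = (7,1,1)_9 → 7³ + 1³ + 1³ = 343 + 1 + 1 = 345
345 = (4,2,3)_9 → 4³ + 2³ + 3³ = 64 + 8 + 27 = 99
99 = (1,2,0)_9 → 1³ + 2³ + 0³ = 1 + 8 + 0 = 9
9 = (1,0)_9 → 1³ + 0³ = 1 + 0 = 1  — reached 1.
That took 6 steps.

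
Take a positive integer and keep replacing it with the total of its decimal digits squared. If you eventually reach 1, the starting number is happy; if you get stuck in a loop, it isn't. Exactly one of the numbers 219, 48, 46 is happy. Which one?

219

219: 219 → 86 → 100 → 1  — reaches 1 (happy)
48: 48 → 80 → 64 → 52 → 29 → 85 → 89 → 145 → 42 → 20 → 4 → 16 → 37 → 58 → 89  — repeats 89 (not happy)
46: 46 → 52 → 29 → 85 → 89 → 145 → 42 → 20 → 4 → 16 → 37 → 58 → 89  — repeats 89 (not happy)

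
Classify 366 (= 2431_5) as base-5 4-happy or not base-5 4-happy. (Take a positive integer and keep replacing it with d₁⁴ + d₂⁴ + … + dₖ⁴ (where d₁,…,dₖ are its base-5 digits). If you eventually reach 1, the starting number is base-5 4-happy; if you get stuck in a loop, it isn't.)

366 = (2,4,3,1)_5 → 2⁴ + 4⁴ + 3⁴ + 1⁴ = 16 + 256 + 81 + 1 = 354
354 = (2,4,0,4)_5 → 2⁴ + 4⁴ + 0⁴ + 4⁴ = 16 + 256 + 0 + 256 = 528
528 = (4,1,0,3)_5 → 4⁴ + 1⁴ + 0⁴ + 3⁴ = 256 + 1 + 0 + 81 = 338
338 = (2,3,2,3)_5 → 2⁴ + 3⁴ + 2⁴ + 3⁴ = 16 + 81 + 16 + 81 = 194
194 = (1,2,3,4)_5 → 1⁴ + 2⁴ + 3⁴ + 4⁴ = 1 + 16 + 81 + 256 = 354  — 354 already seen; the sequence cycles without reaching 1.

not base-5 4-happy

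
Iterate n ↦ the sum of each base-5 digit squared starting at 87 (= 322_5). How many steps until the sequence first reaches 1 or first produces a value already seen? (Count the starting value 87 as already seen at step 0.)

87 = (3,2,2)_5 → 3² + 2² + 2² = 17
17 = (3,2)_5 → 3² + 2² = 13
13 = (2,3)_5 → 2² + 3² = 13  — 13 repeats.
That took 3 steps.

3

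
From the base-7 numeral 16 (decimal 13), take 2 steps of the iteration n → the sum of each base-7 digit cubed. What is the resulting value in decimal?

91

13 = (1,6)_7 → 217
217 = (4,3,0)_7 → 91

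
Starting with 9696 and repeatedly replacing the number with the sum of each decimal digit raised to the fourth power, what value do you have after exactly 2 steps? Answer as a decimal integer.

3284

9696 → 9⁴ + 6⁴ + 9⁴ + 6⁴ = 15714
15714 → 1⁴ + 5⁴ + 7⁴ + 1⁴ + 4⁴ = 3284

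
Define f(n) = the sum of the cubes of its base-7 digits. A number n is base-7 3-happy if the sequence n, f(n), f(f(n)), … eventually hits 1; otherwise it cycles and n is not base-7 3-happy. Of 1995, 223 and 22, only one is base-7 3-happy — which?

1995: 1995 → 375 → 129 → 99 → 9 → 9  — repeats 9 (not base-7 3-happy)
223: 223 → 307 → 433 → 343 → 1  — reaches 1 (base-7 3-happy)
22: 22 → 28 → 64 → 10 → 28  — repeats 28 (not base-7 3-happy)

223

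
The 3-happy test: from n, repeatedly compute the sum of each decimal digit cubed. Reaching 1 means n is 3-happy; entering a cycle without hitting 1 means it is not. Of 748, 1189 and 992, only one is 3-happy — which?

748: 748 → 919 → 1459 → 919  — repeats 919 (not 3-happy)
1189: 1189 → 1243 → 100 → 1  — reaches 1 (3-happy)
992: 992 → 1466 → 497 → 1136 → 245 → 197 → 1073 → 371 → 371  — repeats 371 (not 3-happy)

1189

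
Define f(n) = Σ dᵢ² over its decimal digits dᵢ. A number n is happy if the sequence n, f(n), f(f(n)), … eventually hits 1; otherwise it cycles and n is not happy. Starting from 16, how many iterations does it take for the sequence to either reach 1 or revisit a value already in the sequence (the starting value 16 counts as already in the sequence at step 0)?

16 → 37
37 → 58
58 → 89
89 → 145
145 → 42
42 → 20
20 → 4
4 → 16  — 16 repeats.
That took 8 steps.

8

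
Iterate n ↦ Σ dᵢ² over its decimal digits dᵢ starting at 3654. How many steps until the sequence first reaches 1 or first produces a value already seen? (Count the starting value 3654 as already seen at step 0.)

3

3654 → 3² + 6² + 5² + 4² = 9 + 36 + 25 + 16 = 86
86 → 8² + 6² = 64 + 36 = 100
100 → 1² + 0² + 0² = 1 + 0 + 0 = 1  — reached 1.
That took 3 steps.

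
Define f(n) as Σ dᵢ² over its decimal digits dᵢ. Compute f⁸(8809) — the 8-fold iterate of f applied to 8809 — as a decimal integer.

16

8809 → 8² + 8² + 0² + 9² = 209
209 → 2² + 0² + 9² = 85
85 → 8² + 5² = 89
89 → 8² + 9² = 145
145 → 1² + 4² + 5² = 42
42 → 4² + 2² = 20
20 → 2² + 0² = 4
4 → 4² = 16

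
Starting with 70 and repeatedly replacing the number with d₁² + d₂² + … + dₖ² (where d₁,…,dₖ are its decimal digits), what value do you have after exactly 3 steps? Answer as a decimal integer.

130

70 → 7² + 0² = 49 + 0 = 49
49 → 4² + 9² = 16 + 81 = 97
97 → 9² + 7² = 81 + 49 = 130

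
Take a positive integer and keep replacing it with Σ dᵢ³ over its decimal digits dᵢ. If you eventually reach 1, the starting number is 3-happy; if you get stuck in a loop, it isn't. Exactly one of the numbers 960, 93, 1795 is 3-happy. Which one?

960: 960 → 945 → 918 → 1242 → 81 → 513 → 153 → 153  — repeats 153 (not 3-happy)
93: 93 → 756 → 684 → 792 → 1080 → 513 → 153 → 153  — repeats 153 (not 3-happy)
1795: 1795 → 1198 → 1243 → 100 → 1  — reaches 1 (3-happy)

1795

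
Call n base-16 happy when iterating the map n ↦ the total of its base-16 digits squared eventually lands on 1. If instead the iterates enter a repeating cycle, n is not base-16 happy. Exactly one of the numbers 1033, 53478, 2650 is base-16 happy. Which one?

53478

1033: 1033 → 97 → 37 → 29 → 170 → 200 → 208 → 169 → 181 → 146 → 85 → 50 → 13 → 169  — repeats 169 (not base-16 happy)
53478: 53478 → 401 → 83 → 34 → 8 → 64 → 16 → 1  — reaches 1 (base-16 happy)
2650: 2650 → 225 → 197 → 169 → 181 → 146 → 85 → 50 → 13 → 169  — repeats 169 (not base-16 happy)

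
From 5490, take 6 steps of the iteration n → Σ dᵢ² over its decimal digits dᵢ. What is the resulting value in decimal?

37

5490 → 5² + 4² + 9² + 0² = 25 + 16 + 81 + 0 = 122
122 → 1² + 2² + 2² = 1 + 4 + 4 = 9
9 → 9² = 81
81 → 8² + 1² = 64 + 1 = 65
65 → 6² + 5² = 36 + 25 = 61
61 → 6² + 1² = 36 + 1 = 37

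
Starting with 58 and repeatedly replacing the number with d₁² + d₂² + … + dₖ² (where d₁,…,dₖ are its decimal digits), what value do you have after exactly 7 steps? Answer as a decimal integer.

37

58 → 5² + 8² = 25 + 64 = 89
89 → 8² + 9² = 64 + 81 = 145
145 → 1² + 4² + 5² = 1 + 16 + 25 = 42
42 → 4² + 2² = 16 + 4 = 20
20 → 2² + 0² = 4 + 0 = 4
4 → 4² = 16
16 → 1² + 6² = 1 + 36 = 37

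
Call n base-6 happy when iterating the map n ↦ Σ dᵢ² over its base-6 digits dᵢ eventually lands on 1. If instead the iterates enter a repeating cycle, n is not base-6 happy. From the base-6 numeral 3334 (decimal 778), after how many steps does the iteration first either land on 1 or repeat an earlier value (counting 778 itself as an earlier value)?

13

778 = (3,3,3,4)_6 → 3² + 3² + 3² + 4² = 9 + 9 + 9 + 16 = 43
43 = (1,1,1)_6 → 1² + 1² + 1² = 1 + 1 + 1 = 3
3 = (3)_6 → 3² = 9
9 = (1,3)_6 → 1² + 3² = 1 + 9 = 10
10 = (1,4)_6 → 1² + 4² = 1 + 16 = 17
17 = (2,5)_6 → 2² + 5² = 4 + 25 = 29
29 = (4,5)_6 → 4² + 5² = 16 + 25 = 41
41 = (1,0,5)_6 → 1² + 0² + 5² = 1 + 0 + 25 = 26
26 = (4,2)_6 → 4² + 2² = 16 + 4 = 20
20 = (3,2)_6 → 3² + 2² = 9 + 4 = 13
13 = (2,1)_6 → 2² + 1² = 4 + 1 = 5
5 = (5)_6 → 5² = 25
25 = (4,1)_6 → 4² + 1² = 16 + 1 = 17  — 17 repeats.
That took 13 steps.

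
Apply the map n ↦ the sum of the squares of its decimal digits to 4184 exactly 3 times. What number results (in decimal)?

4184 → 97
97 → 130
130 → 10

10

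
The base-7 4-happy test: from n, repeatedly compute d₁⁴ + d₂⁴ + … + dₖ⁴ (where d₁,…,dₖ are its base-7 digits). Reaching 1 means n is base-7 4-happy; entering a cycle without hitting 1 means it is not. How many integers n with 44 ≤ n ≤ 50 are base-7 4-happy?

1

44: 44 → 1312 → 1412 → 1506 → 898 → 304 → 1378 → 1552 → 1218 → 1458 → 898  (repeats 898)
45: 45 → 1377 → 881 → 2689 → 1923 → 1507 → 913 → 609 → 707 → 97 → 2593 → 1459 → 963 → 1153 → 803 → 673 → 1923  (repeats 1923)
46: 46 → 1552 → 1218 → 1458 → 898 → 304 → 1378 → 1552  (repeats 1552)
47: 47 → 1921 → 963 → 1153 → 803 → 673 → 1923 → 1507 → 913 → 609 → 707 → 97 → 2593 → 1459 → 963  (repeats 963)
48: 48 → 2592 → 1394 → 338 → 2608 → 514 → 244 → 2848 → 1314 → 1956 → 2258 → 1808 → 1938 → 2258  (repeats 2258)
49: 49 → 1  (reaches 1)
50: 50 → 2 → 16 → 32 → 512 → 164 → 178 → 418 → 708 → 98 → 16  (repeats 16)
base-7 4-happy: 49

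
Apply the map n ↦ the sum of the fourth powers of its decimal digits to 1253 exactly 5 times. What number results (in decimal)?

6725

1253 → 723
723 → 2498
2498 → 10929
10929 → 13139
13139 → 6725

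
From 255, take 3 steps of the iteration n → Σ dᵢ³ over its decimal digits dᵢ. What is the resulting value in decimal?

255 → 2³ + 5³ + 5³ = 8 + 125 + 125 = 258
258 → 2³ + 5³ + 8³ = 8 + 125 + 512 = 645
645 → 6³ + 4³ + 5³ = 216 + 64 + 125 = 405

405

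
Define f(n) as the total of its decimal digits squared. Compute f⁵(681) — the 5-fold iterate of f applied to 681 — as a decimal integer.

681 → 101
101 → 2
2 → 4
4 → 16
16 → 37

37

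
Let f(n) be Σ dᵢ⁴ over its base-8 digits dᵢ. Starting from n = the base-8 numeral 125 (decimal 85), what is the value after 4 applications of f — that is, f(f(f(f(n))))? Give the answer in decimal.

85 = (1,2,5)_8 → 642
642 = (1,2,0,2)_8 → 33
33 = (4,1)_8 → 257
257 = (4,0,1)_8 → 257

257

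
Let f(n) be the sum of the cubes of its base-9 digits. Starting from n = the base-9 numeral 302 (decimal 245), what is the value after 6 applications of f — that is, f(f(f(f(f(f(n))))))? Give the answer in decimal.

35

245 = (3,0,2)_9 → 3³ + 0³ + 2³ = 35
35 = (3,8)_9 → 3³ + 8³ = 539
539 = (6,5,8)_9 → 6³ + 5³ + 8³ = 853
853 = (1,1,4,7)_9 → 1³ + 1³ + 4³ + 7³ = 409
409 = (5,0,4)_9 → 5³ + 0³ + 4³ = 189
189 = (2,3,0)_9 → 2³ + 3³ + 0³ = 35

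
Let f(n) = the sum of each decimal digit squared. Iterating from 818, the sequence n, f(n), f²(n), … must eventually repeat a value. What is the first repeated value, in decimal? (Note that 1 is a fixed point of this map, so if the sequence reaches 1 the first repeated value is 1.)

1

818 → 8² + 1² + 8² = 129
129 → 1² + 2² + 9² = 86
86 → 8² + 6² = 100
100 → 1² + 0² + 0² = 1  — reached the fixed point 1.
1 → 1, so 1 is the first repeated value.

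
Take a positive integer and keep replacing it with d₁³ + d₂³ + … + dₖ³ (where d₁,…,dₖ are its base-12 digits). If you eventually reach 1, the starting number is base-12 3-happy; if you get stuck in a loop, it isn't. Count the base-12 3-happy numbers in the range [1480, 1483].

1

1480: 1480 → 1091 → 1890 → 219 → 244 → 577 → 65 → 250 → 1513 → 1217 → 762 → 368 → 736 → 190 → 1028 → 856 → 1520 → 1728 → 1  — base-12 3-happy
1481: 1481 → 1152 → 512 → 755 → 1464 → 1008 → 343 → 415 → 1351 → 1136 → 1855 → 1344 → 793 → 342 → 288 → 8 → 512  — not base-12 3-happy
1482: 1482 → 1243 → 1198 → 1539 → 1539  — not base-12 3-happy
1483: 1483 → 1370 → 953 → 684 → 793 → 342 → 288 → 8 → 512 → 755 → 1464 → 1008 → 343 → 415 → 1351 → 1136 → 1855 → 1344 → 793  — not base-12 3-happy
base-12 3-happy: 1480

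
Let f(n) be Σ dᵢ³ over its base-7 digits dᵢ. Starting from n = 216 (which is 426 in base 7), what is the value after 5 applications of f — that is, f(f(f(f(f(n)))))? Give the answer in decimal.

258

216 = (4,2,6)_7 → 4³ + 2³ + 6³ = 64 + 8 + 216 = 288
288 = (5,6,1)_7 → 5³ + 6³ + 1³ = 125 + 216 + 1 = 342
342 = (6,6,6)_7 → 6³ + 6³ + 6³ = 216 + 216 + 216 = 648
648 = (1,6,1,4)_7 → 1³ + 6³ + 1³ + 4³ = 1 + 216 + 1 + 64 = 282
282 = (5,5,2)_7 → 5³ + 5³ + 2³ = 125 + 125 + 8 = 258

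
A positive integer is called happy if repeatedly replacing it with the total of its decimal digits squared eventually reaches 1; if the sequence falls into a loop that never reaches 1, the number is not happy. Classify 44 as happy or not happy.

44 → 4² + 4² = 32
32 → 3² + 2² = 13
13 → 1² + 3² = 10
10 → 1² + 0² = 1  — reached 1.

happy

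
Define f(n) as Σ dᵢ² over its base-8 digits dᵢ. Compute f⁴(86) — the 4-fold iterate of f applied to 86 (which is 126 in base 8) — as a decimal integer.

26

86 = (1,2,6)_8 → 1² + 2² + 6² = 1 + 4 + 36 = 41
41 = (5,1)_8 → 5² + 1² = 25 + 1 = 26
26 = (3,2)_8 → 3² + 2² = 9 + 4 = 13
13 = (1,5)_8 → 1² + 5² = 1 + 25 = 26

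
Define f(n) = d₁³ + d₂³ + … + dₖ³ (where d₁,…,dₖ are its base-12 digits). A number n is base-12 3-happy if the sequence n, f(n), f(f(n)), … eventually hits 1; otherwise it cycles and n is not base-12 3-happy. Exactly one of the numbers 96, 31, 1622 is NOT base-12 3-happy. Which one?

96: 96 → 512 → 755 → 1464 → 1008 → 343 → 415 → 1351 → 1136 → 1855 → 1344 → 793 → 342 → 288 → 8 → 512  — repeats 512 (not base-12 3-happy)
31: 31 → 351 → 160 → 66 → 341 → 197 → 190 → 1028 → 856 → 1520 → 1728 → 1  — reaches 1 (base-12 3-happy)
1622: 1622 → 1366 → 1854 → 1217 → 762 → 368 → 736 → 190 → 1028 → 856 → 1520 → 1728 → 1  — reaches 1 (base-12 3-happy)

96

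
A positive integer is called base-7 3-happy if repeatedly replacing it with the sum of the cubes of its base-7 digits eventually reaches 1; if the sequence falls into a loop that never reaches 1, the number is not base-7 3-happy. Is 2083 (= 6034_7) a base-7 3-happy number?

base-7 3-happy

2083 = (6,0,3,4)_7 → 6³ + 0³ + 3³ + 4³ = 307
307 = (6,1,6)_7 → 6³ + 1³ + 6³ = 433
433 = (1,1,5,6)_7 → 1³ + 1³ + 5³ + 6³ = 343
343 = (1,0,0,0)_7 → 1³ + 0³ + 0³ + 0³ = 1  — reached 1.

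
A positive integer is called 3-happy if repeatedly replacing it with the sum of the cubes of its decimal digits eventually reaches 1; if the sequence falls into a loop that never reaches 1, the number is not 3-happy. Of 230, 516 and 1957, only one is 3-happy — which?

230: 230 → 35 → 152 → 134 → 92 → 737 → 713 → 371 → 371  — repeats 371 (not 3-happy)
516: 516 → 342 → 99 → 1458 → 702 → 351 → 153 → 153  — repeats 153 (not 3-happy)
1957: 1957 → 1198 → 1243 → 100 → 1  — reaches 1 (3-happy)

1957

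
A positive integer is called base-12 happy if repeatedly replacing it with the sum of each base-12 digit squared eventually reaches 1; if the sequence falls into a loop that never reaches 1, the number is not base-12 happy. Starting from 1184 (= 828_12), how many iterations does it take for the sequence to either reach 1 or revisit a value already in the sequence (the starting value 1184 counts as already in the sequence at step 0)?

1184 = (8,2,8)_12 → 132
132 = (11,0)_12 → 121
121 = (10,1)_12 → 101
101 = (8,5)_12 → 89
89 = (7,5)_12 → 74
74 = (6,2)_12 → 40
40 = (3,4)_12 → 25
25 = (2,1)_12 → 5
5 = (5)_12 → 25  — 25 repeats.
That took 9 steps.

9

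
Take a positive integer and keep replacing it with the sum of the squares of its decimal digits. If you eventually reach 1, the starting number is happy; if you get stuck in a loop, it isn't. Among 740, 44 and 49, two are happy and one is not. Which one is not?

740: 740 → 65 → 61 → 37 → 58 → 89 → 145 → 42 → 20 → 4 → 16 → 37  — repeats 37 (not happy)
44: 44 → 32 → 13 → 10 → 1  — reaches 1 (happy)
49: 49 → 97 → 130 → 10 → 1  — reaches 1 (happy)

740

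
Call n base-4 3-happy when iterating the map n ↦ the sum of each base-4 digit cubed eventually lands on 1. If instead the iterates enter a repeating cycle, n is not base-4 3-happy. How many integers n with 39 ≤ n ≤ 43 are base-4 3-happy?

1

39: 39 → 36 → 9 → 9  — not base-4 3-happy
40: 40 → 16 → 1  — base-4 3-happy
41: 41 → 17 → 2 → 8 → 8  — not base-4 3-happy
42: 42 → 24 → 9 → 9  — not base-4 3-happy
43: 43 → 43  — not base-4 3-happy
base-4 3-happy: 40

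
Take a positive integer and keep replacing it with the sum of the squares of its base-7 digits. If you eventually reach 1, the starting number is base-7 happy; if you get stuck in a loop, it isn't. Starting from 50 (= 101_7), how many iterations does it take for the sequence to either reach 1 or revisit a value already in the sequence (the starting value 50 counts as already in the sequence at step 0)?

50 = (1,0,1)_7 → 1² + 0² + 1² = 2
2 = (2)_7 → 2² = 4
4 = (4)_7 → 4² = 16
16 = (2,2)_7 → 2² + 2² = 8
8 = (1,1)_7 → 1² + 1² = 2  — 2 repeats.
That took 5 steps.

5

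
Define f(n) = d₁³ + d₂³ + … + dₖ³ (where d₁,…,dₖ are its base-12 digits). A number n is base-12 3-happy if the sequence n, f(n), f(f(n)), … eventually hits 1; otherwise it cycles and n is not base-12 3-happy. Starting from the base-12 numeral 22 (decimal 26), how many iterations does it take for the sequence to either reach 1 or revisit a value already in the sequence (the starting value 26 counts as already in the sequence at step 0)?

26 = (2,2)_12 → 2³ + 2³ = 8 + 8 = 16
16 = (1,4)_12 → 1³ + 4³ = 1 + 64 = 65
65 = (5,5)_12 → 5³ + 5³ = 125 + 125 = 250
250 = (1,8,10)_12 → 1³ + 8³ + 10³ = 1 + 512 + 1000 = 1513
1513 = (10,6,1)_12 → 10³ + 6³ + 1³ = 1000 + 216 + 1 = 1217
1217 = (8,5,5)_12 → 8³ + 5³ + 5³ = 512 + 125 + 125 = 762
762 = (5,3,6)_12 → 5³ + 3³ + 6³ = 125 + 27 + 216 = 368
368 = (2,6,8)_12 → 2³ + 6³ + 8³ = 8 + 216 + 512 = 736
736 = (5,1,4)_12 → 5³ + 1³ + 4³ = 125 + 1 + 64 = 190
190 = (1,3,10)_12 → 1³ + 3³ + 10³ = 1 + 27 + 1000 = 1028
1028 = (7,1,8)_12 → 7³ + 1³ + 8³ = 343 + 1 + 512 = 856
856 = (5,11,4)_12 → 5³ + 11³ + 4³ = 125 + 1331 + 64 = 1520
1520 = (10,6,8)_12 → 10³ + 6³ + 8³ = 1000 + 216 + 512 = 1728
1728 = (1,0,0,0)_12 → 1³ + 0³ + 0³ + 0³ = 1 + 0 + 0 + 0 = 1  — reached 1.
That took 14 steps.

14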